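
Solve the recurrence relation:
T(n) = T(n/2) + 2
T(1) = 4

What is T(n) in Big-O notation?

Each step divides n by 2 and adds 2. After log_2(n) steps we reach T(1)=4. So T(n) = 2·log_2(n) + 4 = O(log n).

Answer: O(log n)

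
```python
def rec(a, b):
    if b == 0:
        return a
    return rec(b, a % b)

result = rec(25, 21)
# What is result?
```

rec(25, 21) -> rec(21, 4) -> rec(4, 1) -> rec(1, 0) -> 1

Answer: 1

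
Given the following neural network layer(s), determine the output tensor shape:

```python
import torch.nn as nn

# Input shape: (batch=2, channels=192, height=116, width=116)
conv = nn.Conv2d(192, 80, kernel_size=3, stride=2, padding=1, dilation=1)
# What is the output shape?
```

Input: (2, 192, 116, 116) -> Output: (2, 80, 58, 58)

Answer: (2, 80, 58, 58)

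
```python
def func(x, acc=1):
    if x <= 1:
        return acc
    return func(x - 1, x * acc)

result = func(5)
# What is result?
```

Accumulator trace (n, acc): (5, 1) -> (4, 5) -> (3, 20) -> (2, 60) -> (1, 120) -> return 120

Answer: 120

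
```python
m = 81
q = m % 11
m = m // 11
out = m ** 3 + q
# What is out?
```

Trace:
`m = 81` → m = 81
`q = m % 11` → q = 4
`m = m // 11` → m = 7
`out = m ** 3 + q` → out = 347
So out = 347

Answer: 347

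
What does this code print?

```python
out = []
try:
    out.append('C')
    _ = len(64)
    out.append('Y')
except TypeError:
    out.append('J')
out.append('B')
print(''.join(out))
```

Execution trace: 'C' (try body) → 'J' (except TypeError) → 'B' (after the try/except). Output: CJB

Answer: CJB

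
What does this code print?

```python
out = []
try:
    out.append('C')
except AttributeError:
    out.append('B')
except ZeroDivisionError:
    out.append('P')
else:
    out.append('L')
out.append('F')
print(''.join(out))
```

Execution trace: 'C' (try body, no exception) → 'L' (else) → 'F' (after the try/except). Output: CLF

Answer: CLF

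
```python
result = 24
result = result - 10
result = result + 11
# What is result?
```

Trace:
`result = 24` → result = 24
`result = result - 10` → result = 14
`result = result + 11` → result = 25
So result = 25

Answer: 25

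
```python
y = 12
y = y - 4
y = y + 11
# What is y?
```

Trace:
`y = 12` → y = 12
`y = y - 4` → y = 8
`y = y + 11` → y = 19
So y = 19

Answer: 19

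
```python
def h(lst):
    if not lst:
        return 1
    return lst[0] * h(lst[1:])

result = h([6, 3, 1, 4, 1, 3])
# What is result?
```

Product over [6, 3, 1, 4, 1, 3] = 6 * 3 * 1 * 4 * 1 * 3 = 216

Answer: 216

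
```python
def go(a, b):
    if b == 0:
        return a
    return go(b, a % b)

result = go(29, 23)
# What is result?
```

go(29, 23) -> go(23, 6) -> go(6, 5) -> go(5, 1) -> go(1, 0) -> 1

Answer: 1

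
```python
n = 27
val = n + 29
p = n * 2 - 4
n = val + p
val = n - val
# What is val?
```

Trace:
`n = 27` → n = 27
`val = n + 29` → val = 56
`p = n * 2 - 4` → p = 50
`n = val + p` → n = 106
`val = n - val` → val = 50
So val = 50

Answer: 50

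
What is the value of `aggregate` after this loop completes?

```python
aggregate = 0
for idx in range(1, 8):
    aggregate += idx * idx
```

Sum of squares 1² to 7² = 140
`aggregate` takes the values: 0 → 1 → 5 → 14 → 30 → 55 → 91 → 140

Answer: 140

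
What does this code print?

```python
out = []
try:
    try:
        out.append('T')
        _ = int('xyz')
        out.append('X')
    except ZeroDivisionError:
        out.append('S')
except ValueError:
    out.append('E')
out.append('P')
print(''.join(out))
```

Execution trace: 'T' (try body) → 'E' (outer except ValueError) → 'P' (after the try/except). Output: TEP

Answer: TEP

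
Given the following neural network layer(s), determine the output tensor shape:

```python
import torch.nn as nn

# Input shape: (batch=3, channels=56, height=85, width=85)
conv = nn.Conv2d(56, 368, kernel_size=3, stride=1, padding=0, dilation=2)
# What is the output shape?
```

Input: (3, 56, 85, 85) -> Output: (3, 368, 81, 81)

Answer: (3, 368, 81, 81)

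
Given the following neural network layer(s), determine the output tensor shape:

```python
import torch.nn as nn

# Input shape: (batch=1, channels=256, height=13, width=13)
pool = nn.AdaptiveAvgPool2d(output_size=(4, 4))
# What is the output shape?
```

Input: (1, 256, 13, 13) -> Output: (1, 256, 4, 4)

Answer: (1, 256, 4, 4)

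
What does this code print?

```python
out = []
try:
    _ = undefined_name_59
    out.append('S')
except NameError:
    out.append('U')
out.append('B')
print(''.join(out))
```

Execution trace: 'U' (except NameError) → 'B' (after the try/except). Output: UB

Answer: UB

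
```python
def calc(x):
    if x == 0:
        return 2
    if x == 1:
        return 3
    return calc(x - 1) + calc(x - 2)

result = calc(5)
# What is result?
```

Build up from base cases: calc(0)=2, calc(1)=3, calc(2)=5, calc(3)=8, calc(4)=13, calc(5)=21

Answer: 21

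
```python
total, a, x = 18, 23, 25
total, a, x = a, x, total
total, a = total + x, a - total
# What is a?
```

Trace:
`total, a, x = 18, 23, 25` → total = 18; a = 23; x = 25
`total, a, x = a, x, total` → total = 23; a = 25; x = 18
`total, a = total + x, a - total` → total = 41; a = 2
So a = 2

Answer: 2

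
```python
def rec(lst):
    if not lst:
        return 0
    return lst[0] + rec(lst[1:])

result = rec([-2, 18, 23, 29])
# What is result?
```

(-2) + 18 + 23 + 29 + 0 = 68

Answer: 68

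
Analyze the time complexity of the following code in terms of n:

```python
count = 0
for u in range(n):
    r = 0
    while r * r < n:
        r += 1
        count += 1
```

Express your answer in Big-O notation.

Each loop level contributes: n × √n. Multiplying the contributions gives O(n√n).

Answer: O(n√n)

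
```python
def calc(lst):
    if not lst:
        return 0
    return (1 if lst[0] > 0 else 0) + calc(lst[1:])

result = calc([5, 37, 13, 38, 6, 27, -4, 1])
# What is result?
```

Count of positive elements in [5, 37, 13, 38, 6, 27, -4, 1] = 7

Answer: 7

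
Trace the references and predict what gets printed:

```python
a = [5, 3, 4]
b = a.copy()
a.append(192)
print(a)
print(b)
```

Key concept: list.copy() creates independent copy.
Step by step:
`a = [5, 3, 4]` → a = [5, 3, 4]
`b = a.copy()` → b = [5, 3, 4]
`a.append(192)` → a = [5, 3, 4, 192]
`print(a)` → prints [5, 3, 4, 192]
`print(b)` → prints [5, 3, 4]

Answer:
[5, 3, 4, 192]
[5, 3, 4]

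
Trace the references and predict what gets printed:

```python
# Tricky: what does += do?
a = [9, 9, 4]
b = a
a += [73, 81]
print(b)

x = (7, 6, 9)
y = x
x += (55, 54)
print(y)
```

Key concept: += behavior differs for mutable vs immutable.
Step by step:
`a = [9, 9, 4]` → a = [9, 9, 4]
`b = a` → b = [9, 9, 4] (same object as a)
`a += [73, 81]` → a = [9, 9, 4, 73, 81] (same object as b); b = [9, 9, 4, 73, 81] (same object as a)
`print(b)` → prints [9, 9, 4, 73, 81]
`x = (7, 6, 9)` → x = (7, 6, 9)
`y = x` → y = (7, 6, 9)
`x += (55, 54)` → x = (7, 6, 9, 55, 54)
`print(y)` → prints (7, 6, 9)

Answer:
[9, 9, 4, 73, 81]
(7, 6, 9)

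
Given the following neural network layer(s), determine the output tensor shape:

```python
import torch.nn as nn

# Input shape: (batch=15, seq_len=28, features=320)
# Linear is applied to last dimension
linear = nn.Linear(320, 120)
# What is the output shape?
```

Input: (15, 28, 320) -> Output: (15, 28, 120)

Answer: (15, 28, 120)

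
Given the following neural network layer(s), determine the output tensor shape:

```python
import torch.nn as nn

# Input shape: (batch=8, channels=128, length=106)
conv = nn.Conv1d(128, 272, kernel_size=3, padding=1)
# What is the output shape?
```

Input: (8, 128, 106) -> Output: (8, 272, 106)

Answer: (8, 272, 106)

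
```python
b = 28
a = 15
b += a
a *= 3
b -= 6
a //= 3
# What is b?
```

Trace:
`b = 28` → b = 28
`a = 15` → a = 15
`b += a` → b = 43
`a *= 3` → a = 45
`b -= 6` → b = 37
`a //= 3` → a = 15
So b = 37

Answer: 37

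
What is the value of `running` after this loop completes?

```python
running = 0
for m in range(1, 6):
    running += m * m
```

Sum of squares 1² to 5² = 55
`running` takes the values: 0 → 1 → 5 → 14 → 30 → 55

Answer: 55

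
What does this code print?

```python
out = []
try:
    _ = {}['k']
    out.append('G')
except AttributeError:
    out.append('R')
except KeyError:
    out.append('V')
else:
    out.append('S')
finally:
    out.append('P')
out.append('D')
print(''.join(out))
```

Execution trace: 'V' (except KeyError) → 'P' (finally) → 'D' (after the try/except). Output: VPD

Answer: VPD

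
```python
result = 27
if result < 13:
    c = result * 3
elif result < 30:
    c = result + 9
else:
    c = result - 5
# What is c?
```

Trace:
`result = 27` → result = 27
`if result < 13: ...` → result < 13 is False, result < 30 is True → c = 36
So c = 36

Answer: 36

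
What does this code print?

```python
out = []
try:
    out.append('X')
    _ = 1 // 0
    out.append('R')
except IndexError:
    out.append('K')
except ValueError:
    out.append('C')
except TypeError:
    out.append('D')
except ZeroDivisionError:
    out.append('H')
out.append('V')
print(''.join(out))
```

Execution trace: 'X' (try body) → 'H' (except ZeroDivisionError) → 'V' (after the try/except). Output: XHV

Answer: XHV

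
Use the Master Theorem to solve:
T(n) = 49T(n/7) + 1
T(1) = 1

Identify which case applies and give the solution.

a=49, b=7, f(n)=1. log_7(49) = 2. Since c=0 < 2, Case 1 applies: T(n) = Θ(n^log_b(a)) = O(n^2).

Answer: O(n^2) - Case 1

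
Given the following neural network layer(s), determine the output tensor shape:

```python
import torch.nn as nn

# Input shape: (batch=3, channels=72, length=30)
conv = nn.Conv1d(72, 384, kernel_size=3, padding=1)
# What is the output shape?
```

Input: (3, 72, 30) -> Output: (3, 384, 30)

Answer: (3, 384, 30)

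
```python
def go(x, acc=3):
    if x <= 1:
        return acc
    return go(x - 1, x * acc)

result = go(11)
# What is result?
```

Accumulator trace (n, acc): (11, 3) -> (10, 33) -> (9, 330) -> (8, 2970) -> (7, 23760) -> (6, 166320) -> (5, 997920) -> (4, 4989600) -> (3, 19958400) -> (2, 59875200) -> (1, 119750400) -> return 119750400

Answer: 119750400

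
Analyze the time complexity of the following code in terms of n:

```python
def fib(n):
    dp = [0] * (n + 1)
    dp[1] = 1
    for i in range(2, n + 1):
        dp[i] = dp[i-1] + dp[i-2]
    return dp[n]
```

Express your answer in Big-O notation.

This is Dynamic programming Fibonacci. Time complexity: O(n).

Answer: O(n)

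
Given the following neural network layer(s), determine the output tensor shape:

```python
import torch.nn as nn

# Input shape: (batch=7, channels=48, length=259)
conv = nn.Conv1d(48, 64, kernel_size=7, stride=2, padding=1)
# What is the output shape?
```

Input: (7, 48, 259) -> Output: (7, 64, 128)

Answer: (7, 64, 128)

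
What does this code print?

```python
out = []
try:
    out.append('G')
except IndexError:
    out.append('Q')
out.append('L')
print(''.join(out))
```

Execution trace: 'G' (try body, no exception) → 'L' (after the try/except). Output: GL

Answer: GL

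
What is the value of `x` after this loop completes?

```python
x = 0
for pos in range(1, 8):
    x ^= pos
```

XOR of 1 to 7
`x` takes the values: 0 → 1 → 3 → 0 → 4 → 1 → 7 → 0

Answer: 0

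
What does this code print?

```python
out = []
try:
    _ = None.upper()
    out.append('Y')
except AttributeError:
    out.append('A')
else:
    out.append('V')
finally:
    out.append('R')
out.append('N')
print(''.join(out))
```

Execution trace: 'A' (except AttributeError) → 'R' (finally) → 'N' (after the try/except). Output: ARN

Answer: ARN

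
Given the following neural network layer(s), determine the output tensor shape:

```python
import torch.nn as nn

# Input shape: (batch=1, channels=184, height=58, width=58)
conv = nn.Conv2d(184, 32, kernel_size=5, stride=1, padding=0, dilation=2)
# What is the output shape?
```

Input: (1, 184, 58, 58) -> Output: (1, 32, 50, 50)

Answer: (1, 32, 50, 50)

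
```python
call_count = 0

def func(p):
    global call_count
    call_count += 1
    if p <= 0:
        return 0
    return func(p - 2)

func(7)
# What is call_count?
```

Linear recursion stepping by 2: 5 calls from p=7 down to ≤0.

Answer: 5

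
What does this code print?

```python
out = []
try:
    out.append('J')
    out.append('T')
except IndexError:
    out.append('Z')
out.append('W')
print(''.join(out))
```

Execution trace: 'J' (try body) → 'T' (try body, no exception) → 'W' (after the try/except). Output: JTW

Answer: JTW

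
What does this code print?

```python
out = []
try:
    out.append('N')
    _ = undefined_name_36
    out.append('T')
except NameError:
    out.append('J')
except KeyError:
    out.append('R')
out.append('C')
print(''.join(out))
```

Execution trace: 'N' (try body) → 'J' (except NameError) → 'C' (after the try/except). Output: NJC

Answer: NJC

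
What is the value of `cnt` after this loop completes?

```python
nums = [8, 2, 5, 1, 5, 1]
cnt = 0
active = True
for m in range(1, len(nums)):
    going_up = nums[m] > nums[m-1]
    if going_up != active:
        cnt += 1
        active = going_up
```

Count direction changes in [8, 2, 5, 1, 5, 1]
`cnt` takes the values: 0 → 1 → 2 → 3 → 4 → 5

Answer: 5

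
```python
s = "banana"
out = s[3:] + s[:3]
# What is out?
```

Trace:
`s = "banana"` → s = 'banana'
`out = s[3:] + s[:3]` → out = 'anaban'
So out = 'anaban'

Answer: 'anaban'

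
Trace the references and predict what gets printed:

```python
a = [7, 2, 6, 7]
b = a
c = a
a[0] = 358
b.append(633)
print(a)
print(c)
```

Key concept: multiple aliases.
Step by step:
`a = [7, 2, 6, 7]` → a = [7, 2, 6, 7]
`b = a` → b = [7, 2, 6, 7] (same object as a)
`c = a` → c = [7, 2, 6, 7] (same object as a, b)
`a[0] = 358` → a = [358, 2, 6, 7] (same object as b, c); b = [358, 2, 6, 7] (same object as a, c); c = [358, 2, 6, 7] (same object as a, b)
`b.append(633)` → a = [358, 2, 6, 7, 633] (same object as b, c); b = [358, 2, 6, 7, 633] (same object as a, c); c = [358, 2, 6, 7, 633] (same object as a, b)
`print(a)` → prints [358, 2, 6, 7, 633]
`print(c)` → prints [358, 2, 6, 7, 633]

Answer:
[358, 2, 6, 7, 633]
[358, 2, 6, 7, 633]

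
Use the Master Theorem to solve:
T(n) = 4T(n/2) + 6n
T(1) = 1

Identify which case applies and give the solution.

a=4, b=2, f(n)=6n. log_2(4) = 2. Since c=1 < 2, Case 1 applies: T(n) = Θ(n^log_b(a)) = O(n^2).

Answer: O(n^2) - Case 1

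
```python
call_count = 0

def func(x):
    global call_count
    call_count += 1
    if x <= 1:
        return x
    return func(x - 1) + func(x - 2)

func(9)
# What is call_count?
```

Calls(x) = 1 + Calls(x-1) + Calls(x-2); Calls(0)=Calls(1)=1. For x=9 this gives 109.

Answer: 109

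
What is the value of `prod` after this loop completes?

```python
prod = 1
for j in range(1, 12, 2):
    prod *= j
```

Product of 1, 3, 5, ... up to 11
`prod` takes the values: 1 → 3 → 15 → 105 → 945 → 10395

Answer: 10395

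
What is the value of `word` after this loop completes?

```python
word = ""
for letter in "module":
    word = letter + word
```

Reverse 'module'
`word` takes the values: "" → "m" → "om" → "dom" → "udom" → "ludom" → "eludom"

Answer: "eludom"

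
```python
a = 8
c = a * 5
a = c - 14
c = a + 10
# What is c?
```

Trace:
`a = 8` → a = 8
`c = a * 5` → c = 40
`a = c - 14` → a = 26
`c = a + 10` → c = 36
So c = 36

Answer: 36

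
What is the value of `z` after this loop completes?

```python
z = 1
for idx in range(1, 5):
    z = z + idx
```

Start at 1, add 1 through 4
`z` takes the values: 1 → 2 → 4 → 7 → 11

Answer: 11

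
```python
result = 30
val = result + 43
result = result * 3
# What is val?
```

Trace:
`result = 30` → result = 30
`val = result + 43` → val = 73
`result = result * 3` → result = 90
So val = 73

Answer: 73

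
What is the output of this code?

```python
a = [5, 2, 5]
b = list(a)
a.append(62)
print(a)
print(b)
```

Key concept: list() constructor creates copy.
Step by step:
`a = [5, 2, 5]` → a = [5, 2, 5]
`b = list(a)` → b = [5, 2, 5]
`a.append(62)` → a = [5, 2, 5, 62]
`print(a)` → prints [5, 2, 5, 62]
`print(b)` → prints [5, 2, 5]

Answer:
[5, 2, 5, 62]
[5, 2, 5]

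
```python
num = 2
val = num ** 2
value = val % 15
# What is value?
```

Trace:
`num = 2` → num = 2
`val = num ** 2` → val = 4
`value = val % 15` → value = 4
So value = 4

Answer: 4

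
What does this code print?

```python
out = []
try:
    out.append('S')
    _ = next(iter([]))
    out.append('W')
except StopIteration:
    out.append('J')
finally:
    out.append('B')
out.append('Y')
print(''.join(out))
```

Execution trace: 'S' (try body) → 'J' (except StopIteration) → 'B' (finally) → 'Y' (after the try/except). Output: SJBY

Answer: SJBY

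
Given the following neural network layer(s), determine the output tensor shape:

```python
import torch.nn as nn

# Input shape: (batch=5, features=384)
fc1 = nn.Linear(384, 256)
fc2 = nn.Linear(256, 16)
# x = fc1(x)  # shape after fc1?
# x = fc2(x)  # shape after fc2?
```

Input: (5, 384) -> after fc1: (5, 256) -> Output: (5, 16)

Answer: (5, 16)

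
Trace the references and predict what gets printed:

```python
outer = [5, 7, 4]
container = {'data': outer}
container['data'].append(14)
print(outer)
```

Key concept: dict holds reference to list.
Step by step:
`outer = [5, 7, 4]` → outer = [5, 7, 4]
`container = {'data': outer}` → container = {'data': [5, 7, 4]}
`container['data'].append(14)` → outer = [5, 7, 4, 14]; container = {'data': [5, 7, 4, 14]}
`print(outer)` → prints [5, 7, 4, 14]

Answer: [5, 7, 4, 14]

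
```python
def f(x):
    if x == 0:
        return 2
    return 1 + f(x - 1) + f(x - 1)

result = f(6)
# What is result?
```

f(x) = 1 + 2·f(x-1), f(0)=2. Closed form: (2+1)·2^6 - 1 = 191.

Answer: 191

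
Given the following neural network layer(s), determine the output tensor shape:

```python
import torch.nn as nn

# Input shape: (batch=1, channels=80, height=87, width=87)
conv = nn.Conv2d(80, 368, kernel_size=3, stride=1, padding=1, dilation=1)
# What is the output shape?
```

Input: (1, 80, 87, 87) -> Output: (1, 368, 87, 87)

Answer: (1, 368, 87, 87)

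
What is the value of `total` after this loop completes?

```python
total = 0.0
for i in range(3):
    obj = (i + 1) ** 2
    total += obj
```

Sum of squared losses 1² + 2² + ... + 3²
`total` takes the values: 0.0 → 1.0 → 5.0 → 14.0

Answer: 14.0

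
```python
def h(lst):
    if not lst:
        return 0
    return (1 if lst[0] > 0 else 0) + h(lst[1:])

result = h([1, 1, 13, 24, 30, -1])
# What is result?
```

Count of positive elements in [1, 1, 13, 24, 30, -1] = 5

Answer: 5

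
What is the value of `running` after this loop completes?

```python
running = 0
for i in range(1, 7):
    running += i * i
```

Sum of squares 1² to 6² = 91
`running` takes the values: 0 → 1 → 5 → 14 → 30 → 55 → 91

Answer: 91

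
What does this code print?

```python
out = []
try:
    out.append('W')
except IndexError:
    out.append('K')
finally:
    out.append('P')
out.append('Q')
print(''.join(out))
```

Execution trace: 'W' (try body, no exception) → 'P' (finally) → 'Q' (after the try/except). Output: WPQ

Answer: WPQ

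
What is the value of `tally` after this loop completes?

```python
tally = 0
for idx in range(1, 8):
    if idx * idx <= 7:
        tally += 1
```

Count numbers where idx² ≤ 7
`tally` takes the values: 0 → 1 → 2

Answer: 2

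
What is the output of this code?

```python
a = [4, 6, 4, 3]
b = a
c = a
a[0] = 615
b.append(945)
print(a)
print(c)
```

Key concept: multiple aliases.
Step by step:
`a = [4, 6, 4, 3]` → a = [4, 6, 4, 3]
`b = a` → b = [4, 6, 4, 3] (same object as a)
`c = a` → c = [4, 6, 4, 3] (same object as a, b)
`a[0] = 615` → a = [615, 6, 4, 3] (same object as b, c); b = [615, 6, 4, 3] (same object as a, c); c = [615, 6, 4, 3] (same object as a, b)
`b.append(945)` → a = [615, 6, 4, 3, 945] (same object as b, c); b = [615, 6, 4, 3, 945] (same object as a, c); c = [615, 6, 4, 3, 945] (same object as a, b)
`print(a)` → prints [615, 6, 4, 3, 945]
`print(c)` → prints [615, 6, 4, 3, 945]

Answer:
[615, 6, 4, 3, 945]
[615, 6, 4, 3, 945]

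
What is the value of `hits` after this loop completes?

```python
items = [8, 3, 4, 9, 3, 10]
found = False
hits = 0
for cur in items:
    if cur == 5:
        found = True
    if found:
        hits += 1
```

Count elements after first 5 in [8, 3, 4, 9, 3, 10]
`hits` takes the values: 0

Answer: 0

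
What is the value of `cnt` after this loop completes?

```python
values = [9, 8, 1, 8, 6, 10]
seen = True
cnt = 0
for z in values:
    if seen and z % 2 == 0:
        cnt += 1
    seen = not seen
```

Count even values at even positions
`cnt` takes the values: 0 → 1

Answer: 1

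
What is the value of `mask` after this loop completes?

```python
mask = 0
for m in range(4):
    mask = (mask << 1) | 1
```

Build 4 consecutive 1-bits: 0b1111
`mask` takes the values: 0 → 1 → 3 → 7 → 15

Answer: 15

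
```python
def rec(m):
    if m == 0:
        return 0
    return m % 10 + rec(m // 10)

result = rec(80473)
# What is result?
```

Sum of digits of 80473: 3 + 7 + 4 + 0 + 8 = 22

Answer: 22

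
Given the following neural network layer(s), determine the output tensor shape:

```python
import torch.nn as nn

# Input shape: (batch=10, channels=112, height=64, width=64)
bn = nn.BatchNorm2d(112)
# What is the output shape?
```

Input: (10, 112, 64, 64) -> Output: (10, 112, 64, 64)

Answer: (10, 112, 64, 64)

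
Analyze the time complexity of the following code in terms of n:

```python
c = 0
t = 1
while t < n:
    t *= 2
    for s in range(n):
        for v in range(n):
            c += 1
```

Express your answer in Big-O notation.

Each loop level contributes: log n × n × n. Multiplying the contributions gives O(n^2 log n).

Answer: O(n^2 log n)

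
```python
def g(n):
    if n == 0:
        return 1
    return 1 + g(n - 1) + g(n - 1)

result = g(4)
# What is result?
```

g(n) = 1 + 2·g(n-1), g(0)=1. Closed form: (1+1)·2^4 - 1 = 31.

Answer: 31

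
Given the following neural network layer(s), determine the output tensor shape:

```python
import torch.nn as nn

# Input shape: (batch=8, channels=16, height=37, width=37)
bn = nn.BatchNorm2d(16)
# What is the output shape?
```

Input: (8, 16, 37, 37) -> Output: (8, 16, 37, 37)

Answer: (8, 16, 37, 37)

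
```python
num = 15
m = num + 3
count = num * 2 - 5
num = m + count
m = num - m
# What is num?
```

Trace:
`num = 15` → num = 15
`m = num + 3` → m = 18
`count = num * 2 - 5` → count = 25
`num = m + count` → num = 43
`m = num - m` → m = 25
So num = 43

Answer: 43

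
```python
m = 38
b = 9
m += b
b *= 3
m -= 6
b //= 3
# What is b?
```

Trace:
`m = 38` → m = 38
`b = 9` → b = 9
`m += b` → m = 47
`b *= 3` → b = 27
`m -= 6` → m = 41
`b //= 3` → b = 9
So b = 9

Answer: 9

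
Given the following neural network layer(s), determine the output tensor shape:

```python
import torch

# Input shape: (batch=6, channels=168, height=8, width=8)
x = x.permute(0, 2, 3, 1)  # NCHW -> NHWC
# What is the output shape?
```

Input: (6, 168, 8, 8) -> Output: (6, 8, 8, 168)

Answer: (6, 8, 8, 168)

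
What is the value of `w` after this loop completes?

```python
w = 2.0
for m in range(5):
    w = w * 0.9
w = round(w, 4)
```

Exponential decay: 2.0 * 0.9^5
`w` takes the values: 2.0 → 1.8 → 1.62 → 1.458 → 1.3122 → 1.18098 → 1.181

Answer: 1.181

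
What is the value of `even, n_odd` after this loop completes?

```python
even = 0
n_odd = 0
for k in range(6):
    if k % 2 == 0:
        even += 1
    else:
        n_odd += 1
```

Count evens and odds in range(6)
`even, n_odd` takes the values: (0, 0) → (1, 0) → (1, 1) → (2, 1) → (2, 2) → (3, 2) → (3, 3)

Answer: 3, 3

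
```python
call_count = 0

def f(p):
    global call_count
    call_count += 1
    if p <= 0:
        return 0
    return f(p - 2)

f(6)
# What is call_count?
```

Linear recursion stepping by 2: 4 calls from p=6 down to ≤0.

Answer: 4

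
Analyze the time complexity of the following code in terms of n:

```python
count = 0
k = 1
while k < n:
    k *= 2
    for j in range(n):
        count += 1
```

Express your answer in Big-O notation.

Each loop level contributes: log n × n. Multiplying the contributions gives O(n log n).

Answer: O(n log n)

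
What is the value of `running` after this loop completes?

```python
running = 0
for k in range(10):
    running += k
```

Sum of 0 to 9 = 45
`running` takes the values: 0 → 1 → 3 → 6 → 10 → 15 → 21 → 28 → 36 → 45

Answer: 45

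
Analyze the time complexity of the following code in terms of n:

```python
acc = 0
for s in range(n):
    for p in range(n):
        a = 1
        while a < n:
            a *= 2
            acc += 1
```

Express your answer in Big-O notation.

Each loop level contributes: n × n × log n. Multiplying the contributions gives O(n^2 log n).

Answer: O(n^2 log n)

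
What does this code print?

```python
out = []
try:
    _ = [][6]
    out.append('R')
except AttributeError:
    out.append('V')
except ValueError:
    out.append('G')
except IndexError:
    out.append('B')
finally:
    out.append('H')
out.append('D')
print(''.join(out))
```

Execution trace: 'B' (except IndexError) → 'H' (finally) → 'D' (after the try/except). Output: BHD

Answer: BHD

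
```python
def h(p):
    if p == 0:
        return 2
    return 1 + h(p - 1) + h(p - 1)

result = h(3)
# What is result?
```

h(p) = 1 + 2·h(p-1), h(0)=2. Closed form: (2+1)·2^3 - 1 = 23.

Answer: 23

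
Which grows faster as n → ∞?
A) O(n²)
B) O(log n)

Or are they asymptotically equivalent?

O(n²) vs O(log n): Higher order terms dominate.

Answer: A) O(n²) grows faster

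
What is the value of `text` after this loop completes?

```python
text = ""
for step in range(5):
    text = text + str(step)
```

Concatenate digits 0 to 4
`text` takes the values: "" → "0" → "01" → "012" → "0123" → "01234"

Answer: "01234"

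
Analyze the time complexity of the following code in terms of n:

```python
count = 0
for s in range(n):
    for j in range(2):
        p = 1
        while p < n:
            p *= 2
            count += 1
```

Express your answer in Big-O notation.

Each loop level contributes: n × 1 × log n. Multiplying the contributions gives O(n log n).

Answer: O(n log n)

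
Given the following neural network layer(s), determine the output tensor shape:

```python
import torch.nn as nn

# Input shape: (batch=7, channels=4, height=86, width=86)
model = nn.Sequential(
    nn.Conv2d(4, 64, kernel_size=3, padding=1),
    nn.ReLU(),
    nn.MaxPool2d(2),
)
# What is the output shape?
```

Input: (7, 4, 86, 86) -> after Conv2d: (7, 64, 86, 86) -> after ReLU: (7, 64, 86, 86) -> Output: (7, 64, 43, 43)

Answer: (7, 64, 43, 43)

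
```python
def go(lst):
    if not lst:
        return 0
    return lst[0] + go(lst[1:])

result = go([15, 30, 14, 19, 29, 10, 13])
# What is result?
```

15 + 30 + 14 + 19 + 29 + 10 + 13 + 0 = 130

Answer: 130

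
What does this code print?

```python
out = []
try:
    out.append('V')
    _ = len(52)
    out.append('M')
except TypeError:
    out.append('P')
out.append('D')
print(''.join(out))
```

Execution trace: 'V' (try body) → 'P' (except TypeError) → 'D' (after the try/except). Output: VPD

Answer: VPD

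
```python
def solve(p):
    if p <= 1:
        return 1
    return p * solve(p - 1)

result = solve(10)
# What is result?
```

solve(10) = 10 * 9 * 8 * 7 * 6 * 5 * 4 * 3 * 2 * 1 = 3628800

Answer: 3628800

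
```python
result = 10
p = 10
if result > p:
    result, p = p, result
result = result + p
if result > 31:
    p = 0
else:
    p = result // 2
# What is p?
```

Trace:
`result = 10` → result = 10
`p = 10` → p = 10
`if result > p: ...` → result > p is False → no variable changes
`result = result + p` → result = 20
`if result > 31: ...` → result > 31 is False, take else branch → no variable changes
So p = 10

Answer: 10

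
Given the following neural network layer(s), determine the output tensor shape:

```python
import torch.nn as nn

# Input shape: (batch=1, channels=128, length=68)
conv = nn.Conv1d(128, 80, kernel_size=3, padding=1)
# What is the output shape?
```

Input: (1, 128, 68) -> Output: (1, 80, 68)

Answer: (1, 80, 68)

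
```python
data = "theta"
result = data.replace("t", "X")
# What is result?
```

Trace:
`data = "theta"` → data = 'theta'
`result = data.replace("t", "X")` → result = 'XheXa'
So result = 'XheXa'

Answer: 'XheXa'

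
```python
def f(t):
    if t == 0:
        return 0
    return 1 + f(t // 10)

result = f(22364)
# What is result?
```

Count of digits of 22364: 5

Answer: 5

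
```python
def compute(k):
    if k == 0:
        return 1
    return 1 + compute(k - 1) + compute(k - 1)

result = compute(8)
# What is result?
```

compute(k) = 1 + 2·compute(k-1), compute(0)=1. Closed form: (1+1)·2^8 - 1 = 511.

Answer: 511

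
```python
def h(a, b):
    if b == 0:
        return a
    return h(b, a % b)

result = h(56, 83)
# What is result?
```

h(56, 83) -> h(83, 56) -> h(56, 27) -> h(27, 2) -> h(2, 1) -> h(1, 0) -> 1

Answer: 1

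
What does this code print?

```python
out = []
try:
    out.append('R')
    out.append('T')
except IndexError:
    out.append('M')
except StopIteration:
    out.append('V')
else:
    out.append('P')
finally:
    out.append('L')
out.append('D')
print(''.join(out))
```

Execution trace: 'R' (try body) → 'T' (try body, no exception) → 'P' (else) → 'L' (finally) → 'D' (after the try/except). Output: RTPLD

Answer: RTPLD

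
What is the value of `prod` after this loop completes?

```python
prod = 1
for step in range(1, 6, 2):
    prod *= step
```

Product of 1, 3, 5, ... up to 5
`prod` takes the values: 1 → 3 → 15

Answer: 15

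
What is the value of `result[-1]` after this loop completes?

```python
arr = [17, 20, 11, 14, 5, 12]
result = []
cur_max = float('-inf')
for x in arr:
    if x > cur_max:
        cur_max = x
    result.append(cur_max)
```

Running max ends at 20
`result` takes the values: [] → [17] → [17, 20] → [17, 20, 20] → [17, 20, 20, 20] → [17, 20, 20, 20, 20] → [17, 20, 20, 20, 20, 20]
So `result[-1]` = 20

Answer: 20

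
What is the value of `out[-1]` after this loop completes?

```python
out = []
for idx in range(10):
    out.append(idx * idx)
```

Last element of squares 0 to 9
`out` takes the values: [] → [0] → [0, 1] → [0, 1, 4] → [0, 1, 4, 9] → [0, 1, 4, 9, 16] → [0, 1, 4, 9, 16, 25] → [0, 1, 4, 9, 16, 25, 36] → [0, 1, 4, 9, 16, 25, 36, 49] → [0, 1, 4, 9, 16, 25, 36, 49, 64] → [0, 1, 4, 9, 16, 25, 36, 49, 64, 81]
So `out[-1]` = 81

Answer: 81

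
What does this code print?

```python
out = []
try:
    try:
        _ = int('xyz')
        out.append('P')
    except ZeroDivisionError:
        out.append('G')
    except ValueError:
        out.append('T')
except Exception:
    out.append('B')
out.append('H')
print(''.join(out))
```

Execution trace: 'T' (inner except ValueError) → 'H' (after the try/except). Output: TH

Answer: TH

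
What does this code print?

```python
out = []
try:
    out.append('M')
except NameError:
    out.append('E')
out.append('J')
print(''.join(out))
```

Execution trace: 'M' (try body, no exception) → 'J' (after the try/except). Output: MJ

Answer: MJ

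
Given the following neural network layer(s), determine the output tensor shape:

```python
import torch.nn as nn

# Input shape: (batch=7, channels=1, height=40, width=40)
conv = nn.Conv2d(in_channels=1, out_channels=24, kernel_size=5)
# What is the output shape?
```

Input: (7, 1, 40, 40) -> Output: (7, 24, 36, 36)

Answer: (7, 24, 36, 36)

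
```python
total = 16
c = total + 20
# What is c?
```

Trace:
`total = 16` → total = 16
`c = total + 20` → c = 36
So c = 36

Answer: 36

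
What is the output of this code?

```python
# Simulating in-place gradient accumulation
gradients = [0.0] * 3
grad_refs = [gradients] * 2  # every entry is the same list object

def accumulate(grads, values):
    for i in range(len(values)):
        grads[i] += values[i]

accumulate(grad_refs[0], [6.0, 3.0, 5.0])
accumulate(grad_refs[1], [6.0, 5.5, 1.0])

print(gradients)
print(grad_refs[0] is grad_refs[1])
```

Key concept: gradient accumulation aliasing.
Step by step:
`gradients = [0.0] * 3` → gradients = [0.0, 0.0, 0.0]
`grad_refs = [gradients] * 2` → grad_refs = [[0.0, 0.0, 0.0], [0.0, 0.0, 0.0]]
`accumulate(grad_refs[0], [6.0, 3.0, 5.0])` → gradients = [6.0, 3.0, 5.0]; grad_refs = [[6.0, 3.0, 5.0], [6.0, 3.0, 5.0]]
`accumulate(grad_refs[1], [6.0, 5.5, 1.0])` → gradients = [12.0, 8.5, 6.0]; grad_refs = [[12.0, 8.5, 6.0], [12.0, 8.5, 6.0]]
`print(gradients)` → prints [12.0, 8.5, 6.0]
`print(grad_refs[0] is grad_refs[1])` → prints True

Answer:
[12.0, 8.5, 6.0]
True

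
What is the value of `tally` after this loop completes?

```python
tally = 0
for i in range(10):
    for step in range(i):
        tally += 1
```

Triangle number: 0+1+2+...+9
`tally` takes the values: 0 → 1 → 2 → 3 → 4 → 5 → 6 → 7 → 8 → 9 → 10 → 11 → 12 → 13 → 14 → 15 → 16 → 17 → 18 → 19 → 20 → 21 → 22 → 23 → 24 → 25 → 26 → 27 → 28 → 29 → … → 41 → 42 → 43 → 44 → 45

Answer: 45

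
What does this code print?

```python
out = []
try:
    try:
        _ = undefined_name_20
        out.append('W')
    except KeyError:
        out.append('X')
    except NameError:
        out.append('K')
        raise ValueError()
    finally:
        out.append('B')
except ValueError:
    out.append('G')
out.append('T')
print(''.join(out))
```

Execution trace: 'K' (inner except NameError) → 'B' (inner finally) → 'G' (outer except ValueError) → 'T' (after the try/except). Output: KBGT

Answer: KBGT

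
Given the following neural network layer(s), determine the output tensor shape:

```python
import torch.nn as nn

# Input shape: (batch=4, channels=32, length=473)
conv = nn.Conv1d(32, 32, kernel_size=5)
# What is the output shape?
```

Input: (4, 32, 473) -> Output: (4, 32, 469)

Answer: (4, 32, 469)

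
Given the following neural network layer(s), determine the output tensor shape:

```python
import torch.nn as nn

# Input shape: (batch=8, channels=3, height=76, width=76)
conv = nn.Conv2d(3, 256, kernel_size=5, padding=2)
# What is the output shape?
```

Input: (8, 3, 76, 76) -> Output: (8, 256, 76, 76)

Answer: (8, 256, 76, 76)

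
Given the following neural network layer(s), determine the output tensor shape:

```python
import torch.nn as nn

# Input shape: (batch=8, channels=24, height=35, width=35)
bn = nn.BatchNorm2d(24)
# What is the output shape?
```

Input: (8, 24, 35, 35) -> Output: (8, 24, 35, 35)

Answer: (8, 24, 35, 35)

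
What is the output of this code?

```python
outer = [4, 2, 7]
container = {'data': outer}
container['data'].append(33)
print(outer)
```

Key concept: dict holds reference to list.
Step by step:
`outer = [4, 2, 7]` → outer = [4, 2, 7]
`container = {'data': outer}` → container = {'data': [4, 2, 7]}
`container['data'].append(33)` → outer = [4, 2, 7, 33]; container = {'data': [4, 2, 7, 33]}
`print(outer)` → prints [4, 2, 7, 33]

Answer: [4, 2, 7, 33]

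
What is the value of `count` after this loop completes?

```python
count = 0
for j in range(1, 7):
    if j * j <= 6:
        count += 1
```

Count numbers where j² ≤ 6
`count` takes the values: 0 → 1 → 2

Answer: 2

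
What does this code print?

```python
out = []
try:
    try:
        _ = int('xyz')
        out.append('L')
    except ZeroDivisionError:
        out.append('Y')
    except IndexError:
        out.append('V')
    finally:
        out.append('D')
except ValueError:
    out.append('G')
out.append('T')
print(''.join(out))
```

Execution trace: 'D' (finally) → 'G' (outer except ValueError) → 'T' (after the try/except). Output: DGT

Answer: DGT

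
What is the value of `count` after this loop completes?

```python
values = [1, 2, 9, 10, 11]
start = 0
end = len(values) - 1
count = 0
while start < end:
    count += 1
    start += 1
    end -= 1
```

Iterations until pointers meet (list length 5)
`count` takes the values: 0 → 1 → 2

Answer: 2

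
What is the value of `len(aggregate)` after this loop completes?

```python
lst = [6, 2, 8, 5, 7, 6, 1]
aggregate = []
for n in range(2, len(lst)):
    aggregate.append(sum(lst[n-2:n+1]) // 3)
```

Number of 3-element averages
`aggregate` takes the values: [] → [5] → [5, 5] → [5, 5, 6] → [5, 5, 6, 6] → [5, 5, 6, 6, 4]
So `len(aggregate)` = 5

Answer: 5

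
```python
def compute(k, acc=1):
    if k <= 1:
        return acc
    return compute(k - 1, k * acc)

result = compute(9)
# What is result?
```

Accumulator trace (n, acc): (9, 1) -> (8, 9) -> (7, 72) -> (6, 504) -> (5, 3024) -> (4, 15120) -> (3, 60480) -> (2, 181440) -> (1, 362880) -> return 362880

Answer: 362880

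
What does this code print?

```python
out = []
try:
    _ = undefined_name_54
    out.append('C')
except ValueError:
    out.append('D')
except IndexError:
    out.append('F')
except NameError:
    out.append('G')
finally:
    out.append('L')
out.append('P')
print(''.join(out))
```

Execution trace: 'G' (except NameError) → 'L' (finally) → 'P' (after the try/except). Output: GLP

Answer: GLP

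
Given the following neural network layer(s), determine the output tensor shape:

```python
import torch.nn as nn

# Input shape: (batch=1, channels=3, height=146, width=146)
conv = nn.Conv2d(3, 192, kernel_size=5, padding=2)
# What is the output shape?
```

Input: (1, 3, 146, 146) -> Output: (1, 192, 146, 146)

Answer: (1, 192, 146, 146)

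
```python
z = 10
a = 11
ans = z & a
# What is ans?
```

Trace:
`z = 10` → z = 10
`a = 11` → a = 11
`ans = z & a` → ans = 10
So ans = 10

Answer: 10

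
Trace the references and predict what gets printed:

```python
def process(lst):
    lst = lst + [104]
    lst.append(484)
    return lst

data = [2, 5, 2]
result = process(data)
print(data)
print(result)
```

Key concept: rebinding parameter vs mutation.
Step by step:
`data = [2, 5, 2]` → data = [2, 5, 2]
`result = process(data)` → result = [2, 5, 2, 104, 484]
`print(data)` → prints [2, 5, 2]
`print(result)` → prints [2, 5, 2, 104, 484]

Answer:
[2, 5, 2]
[2, 5, 2, 104, 484]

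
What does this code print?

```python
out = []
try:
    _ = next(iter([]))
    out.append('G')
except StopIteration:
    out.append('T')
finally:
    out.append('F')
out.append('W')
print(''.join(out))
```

Execution trace: 'T' (except StopIteration) → 'F' (finally) → 'W' (after the try/except). Output: TFW

Answer: TFW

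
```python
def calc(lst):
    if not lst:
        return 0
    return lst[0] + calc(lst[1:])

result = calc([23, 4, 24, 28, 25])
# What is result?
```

23 + 4 + 24 + 28 + 25 + 0 = 104

Answer: 104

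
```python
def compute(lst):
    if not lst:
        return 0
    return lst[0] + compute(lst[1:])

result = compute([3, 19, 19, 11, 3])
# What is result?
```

3 + 19 + 19 + 11 + 3 + 0 = 55

Answer: 55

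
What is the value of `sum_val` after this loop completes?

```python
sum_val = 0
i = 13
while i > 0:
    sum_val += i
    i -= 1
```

Sum 13 down to 1
`sum_val` takes the values: 0 → 13 → 25 → 36 → 46 → 55 → 63 → 70 → 76 → 81 → 85 → 88 → 90 → 91

Answer: 91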